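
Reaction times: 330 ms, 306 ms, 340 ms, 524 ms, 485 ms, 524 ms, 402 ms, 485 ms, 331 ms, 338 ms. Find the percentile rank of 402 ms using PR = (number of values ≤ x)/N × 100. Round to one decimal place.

60.0

N = 10.
Strictly below 402: 5. Equal to 402: 1.
PR = 6/10 × 100 = 60.0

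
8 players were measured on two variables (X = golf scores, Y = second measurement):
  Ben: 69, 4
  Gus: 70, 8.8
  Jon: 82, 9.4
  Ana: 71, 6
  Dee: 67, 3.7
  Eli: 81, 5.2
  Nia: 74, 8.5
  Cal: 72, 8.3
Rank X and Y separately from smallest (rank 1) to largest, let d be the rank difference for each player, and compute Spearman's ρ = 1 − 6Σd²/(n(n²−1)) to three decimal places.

Ranks of variable 1: 2, 3, 8, 4, 1, 7, 6, 5
Ranks of variable 2: 2, 7, 8, 4, 1, 3, 6, 5
d = r₁ − r₂: 0, -4, 0, 0, 0, 4, 0, 0
d²: 0, 16, 0, 0, 0, 16, 0, 0; Σd² = 32
ρ = 1 − 6·32/(8·63) = 1 − 192/504 = 0.619

0.619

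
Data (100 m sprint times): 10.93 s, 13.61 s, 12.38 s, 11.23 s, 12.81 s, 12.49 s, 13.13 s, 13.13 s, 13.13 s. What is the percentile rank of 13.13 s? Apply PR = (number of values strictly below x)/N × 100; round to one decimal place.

N = 9.
Strictly below 13.13: 5. Equal to 13.13: 3.
PR = 5/9 × 100 = 55.6

55.6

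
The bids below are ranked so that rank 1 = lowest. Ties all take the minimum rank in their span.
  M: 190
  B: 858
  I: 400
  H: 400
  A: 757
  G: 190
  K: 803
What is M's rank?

1

Sorted (ascending): 190, 190, 400, 400, 757, 803, 858
The 2 values of 190 occupy positions 1–2 → each gets rank 1.
The 2 values of 400 occupy positions 3–4 → each gets rank 3.
M has value 190 → rank 1.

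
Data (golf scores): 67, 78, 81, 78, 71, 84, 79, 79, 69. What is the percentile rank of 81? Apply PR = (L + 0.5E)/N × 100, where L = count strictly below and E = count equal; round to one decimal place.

N = 9.
Strictly below 81: 7. Equal to 81: 1.
PR = (7 + 0.5·1)/9 × 100 = 83.3

83.3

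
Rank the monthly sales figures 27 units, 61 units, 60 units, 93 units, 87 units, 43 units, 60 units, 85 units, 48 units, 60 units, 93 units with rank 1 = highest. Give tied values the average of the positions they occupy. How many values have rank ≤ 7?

Sorted (descending): 93, 93, 87, 85, 61, 60, 60, 60, 48, 43, 27
The 2 values of 93 occupy positions 1–2 → average rank (1+2)/2 = 1.5.
The 3 values of 60 occupy positions 6–8 → average rank 7.
Ranks ≤ 7: {1.5, 1.5, 3, 4, 5, 7, 7, 7} → 8 values.

8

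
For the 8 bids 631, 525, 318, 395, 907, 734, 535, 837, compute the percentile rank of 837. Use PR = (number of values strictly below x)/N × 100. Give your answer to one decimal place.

N = 8.
Strictly below 837: 6. Equal to 837: 1.
PR = 6/8 × 100 = 75.0

75.0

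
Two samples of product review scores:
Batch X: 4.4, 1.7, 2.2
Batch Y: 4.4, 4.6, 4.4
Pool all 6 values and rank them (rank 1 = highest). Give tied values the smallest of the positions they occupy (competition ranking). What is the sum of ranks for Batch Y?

5

Sorted (descending): 4.6, 4.4, 4.4, 4.4, 2.2, 1.7
The 3 values of 4.4 occupy positions 2–4 → each gets rank 2.
Batch Y values → pooled ranks: 4.4→2, 4.6→1, 4.4→2
Rank sum = 2 + 1 + 2 = 5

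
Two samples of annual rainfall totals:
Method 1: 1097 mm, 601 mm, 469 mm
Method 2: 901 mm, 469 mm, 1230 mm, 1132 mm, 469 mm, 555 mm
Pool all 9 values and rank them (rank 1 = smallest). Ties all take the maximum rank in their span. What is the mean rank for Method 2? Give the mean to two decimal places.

5.50

Sorted (ascending): 469, 469, 469, 555, 601, 901, 1097, 1132, 1230
The 3 values of 469 occupy positions 1–3 → each gets rank 3.
Method 2 values → pooled ranks: 901→6, 469→3, 1230→9, 1132→8, 469→3, 555→4
Mean rank = (6 + 3 + 9 + 8 + 3 + 4) / 6 = 5.50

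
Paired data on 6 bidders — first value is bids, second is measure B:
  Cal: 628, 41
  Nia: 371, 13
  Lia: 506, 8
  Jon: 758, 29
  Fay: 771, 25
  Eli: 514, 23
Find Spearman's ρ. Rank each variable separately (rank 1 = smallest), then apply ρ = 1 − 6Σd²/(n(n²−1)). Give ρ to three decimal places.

Ranks of variable 1: 4, 1, 2, 5, 6, 3
Ranks of variable 2: 6, 2, 1, 5, 4, 3
d = r₁ − r₂: -2, -1, 1, 0, 2, 0
d²: 4, 1, 1, 0, 4, 0; Σd² = 10
ρ = 1 − 6·10/(6·35) = 1 − 60/210 = 0.714

0.714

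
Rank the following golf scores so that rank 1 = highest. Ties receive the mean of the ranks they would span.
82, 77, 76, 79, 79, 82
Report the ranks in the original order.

1.5, 5, 6, 3.5, 3.5, 1.5

Sorted (descending): 82, 82, 79, 79, 77, 76
The 2 values of 82 occupy positions 1–2 → average rank (1+2)/2 = 1.5.
The 2 values of 79 occupy positions 3–4 → average rank (3+4)/2 = 3.5.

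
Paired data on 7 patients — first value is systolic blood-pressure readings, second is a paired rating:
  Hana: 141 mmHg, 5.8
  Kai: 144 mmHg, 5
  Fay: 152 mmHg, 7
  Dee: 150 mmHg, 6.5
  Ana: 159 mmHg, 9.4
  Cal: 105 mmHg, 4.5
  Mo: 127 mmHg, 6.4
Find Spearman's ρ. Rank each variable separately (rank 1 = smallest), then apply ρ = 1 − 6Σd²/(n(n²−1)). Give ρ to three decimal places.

0.857

Ranks of variable 1: 3, 4, 6, 5, 7, 1, 2
Ranks of variable 2: 3, 2, 6, 5, 7, 1, 4
d = r₁ − r₂: 0, 2, 0, 0, 0, 0, -2
d²: 0, 4, 0, 0, 0, 0, 4; Σd² = 8
ρ = 1 − 6·8/(7·48) = 1 − 48/336 = 0.857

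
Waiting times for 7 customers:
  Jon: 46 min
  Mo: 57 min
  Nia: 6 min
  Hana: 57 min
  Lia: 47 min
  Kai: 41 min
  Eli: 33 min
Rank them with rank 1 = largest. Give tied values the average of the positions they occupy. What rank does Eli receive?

6

Sorted (descending): 57, 57, 47, 46, 41, 33, 6
The 2 values of 57 occupy positions 1–2 → average rank (1+2)/2 = 1.5.
Eli has value 33 min → rank 6.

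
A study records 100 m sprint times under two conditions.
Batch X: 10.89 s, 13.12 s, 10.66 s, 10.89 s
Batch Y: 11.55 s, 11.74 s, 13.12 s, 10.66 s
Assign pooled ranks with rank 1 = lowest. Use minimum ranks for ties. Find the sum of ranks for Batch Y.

Sorted (ascending): 10.66, 10.66, 10.89, 10.89, 11.55, 11.74, 13.12, 13.12
The 2 values of 10.66 occupy positions 1–2 → each gets rank 1.
The 2 values of 10.89 occupy positions 3–4 → each gets rank 3.
The 2 values of 13.12 occupy positions 7–8 → each gets rank 7.
Batch Y values → pooled ranks: 11.55→5, 11.74→6, 13.12→7, 10.66→1
Rank sum = 5 + 6 + 7 + 1 = 19

19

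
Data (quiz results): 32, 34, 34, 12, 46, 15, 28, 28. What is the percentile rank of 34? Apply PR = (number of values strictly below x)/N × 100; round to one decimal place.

62.5

N = 8.
Strictly below 34: 5. Equal to 34: 2.
PR = 5/8 × 100 = 62.5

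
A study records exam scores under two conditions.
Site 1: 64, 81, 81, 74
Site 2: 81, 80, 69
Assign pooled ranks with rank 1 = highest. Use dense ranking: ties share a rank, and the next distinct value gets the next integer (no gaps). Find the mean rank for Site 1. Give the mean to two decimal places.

2.50

Sorted (descending): 81, 81, 81, 80, 74, 69, 64
The 3 values of 81 share dense rank 1.
Remaining distinct values take the next consecutive integers.
Site 1 values → pooled ranks: 64→5, 81→1, 81→1, 74→3
Mean rank = (5 + 1 + 1 + 3) / 4 = 2.50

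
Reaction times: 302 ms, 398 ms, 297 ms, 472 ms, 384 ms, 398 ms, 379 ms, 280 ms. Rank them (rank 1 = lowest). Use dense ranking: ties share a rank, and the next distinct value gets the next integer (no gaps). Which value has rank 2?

Sorted (ascending): 280, 297, 302, 379, 384, 398, 398, 472
The 2 values of 398 share dense rank 6.
Remaining distinct values take the next consecutive integers.
Rank 2 → value 297.

297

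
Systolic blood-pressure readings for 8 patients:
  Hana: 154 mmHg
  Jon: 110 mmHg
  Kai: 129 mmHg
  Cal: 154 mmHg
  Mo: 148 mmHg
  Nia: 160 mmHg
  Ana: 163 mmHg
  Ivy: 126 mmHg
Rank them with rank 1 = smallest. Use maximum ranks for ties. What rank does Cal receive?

Sorted (ascending): 110, 126, 129, 148, 154, 154, 160, 163
The 2 values of 154 occupy positions 5–6 → each gets rank 6.
Cal has value 154 mmHg → rank 6.

6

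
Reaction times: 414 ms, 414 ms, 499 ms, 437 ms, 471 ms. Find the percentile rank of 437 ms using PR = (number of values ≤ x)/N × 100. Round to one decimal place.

N = 5.
Strictly below 437: 2. Equal to 437: 1.
PR = 3/5 × 100 = 60.0

60.0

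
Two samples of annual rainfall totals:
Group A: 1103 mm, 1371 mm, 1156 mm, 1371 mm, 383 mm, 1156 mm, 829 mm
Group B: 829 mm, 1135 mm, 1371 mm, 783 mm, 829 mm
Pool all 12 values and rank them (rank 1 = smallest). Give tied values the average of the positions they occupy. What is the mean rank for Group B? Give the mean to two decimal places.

Sorted (ascending): 383, 783, 829, 829, 829, 1103, 1135, 1156, 1156, 1371, 1371, 1371
The 3 values of 829 occupy positions 3–5 → average rank 4.
The 2 values of 1156 occupy positions 8–9 → average rank (8+9)/2 = 8.5.
The 3 values of 1371 occupy positions 10–12 → average rank 11.
Group B values → pooled ranks: 829→4, 1135→7, 1371→11, 783→2, 829→4
Mean rank = (4 + 7 + 11 + 2 + 4) / 5 = 5.60

5.60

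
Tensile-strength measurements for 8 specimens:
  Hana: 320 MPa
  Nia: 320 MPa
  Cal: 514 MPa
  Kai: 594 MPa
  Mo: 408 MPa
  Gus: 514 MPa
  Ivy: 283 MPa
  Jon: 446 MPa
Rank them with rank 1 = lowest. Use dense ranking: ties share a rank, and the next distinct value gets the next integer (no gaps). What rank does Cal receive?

Sorted (ascending): 283, 320, 320, 408, 446, 514, 514, 594
The 2 values of 320 share dense rank 2.
The 2 values of 514 share dense rank 5.
Remaining distinct values take the next consecutive integers.
Cal has value 514 MPa → rank 5.

5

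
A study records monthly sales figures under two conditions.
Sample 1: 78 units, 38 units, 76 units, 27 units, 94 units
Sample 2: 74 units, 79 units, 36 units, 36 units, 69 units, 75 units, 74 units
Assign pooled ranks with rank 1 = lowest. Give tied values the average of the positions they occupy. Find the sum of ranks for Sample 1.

36

Sorted (ascending): 27, 36, 36, 38, 69, 74, 74, 75, 76, 78, 79, 94
The 2 values of 36 occupy positions 2–3 → average rank (2+3)/2 = 2.5.
The 2 values of 74 occupy positions 6–7 → average rank (6+7)/2 = 6.5.
Sample 1 values → pooled ranks: 78→10, 38→4, 76→9, 27→1, 94→12
Rank sum = 10 + 4 + 9 + 1 + 12 = 36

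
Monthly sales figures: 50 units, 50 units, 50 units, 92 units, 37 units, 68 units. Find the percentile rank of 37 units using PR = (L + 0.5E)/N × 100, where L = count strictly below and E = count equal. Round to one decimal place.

N = 6.
Strictly below 37: 0. Equal to 37: 1.
PR = (0 + 0.5·1)/6 × 100 = 8.3

8.3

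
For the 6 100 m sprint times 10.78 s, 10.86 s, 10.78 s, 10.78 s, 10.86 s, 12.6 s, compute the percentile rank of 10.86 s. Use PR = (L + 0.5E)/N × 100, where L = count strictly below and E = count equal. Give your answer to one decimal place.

66.7

N = 6.
Strictly below 10.86: 3. Equal to 10.86: 2.
PR = (3 + 0.5·2)/6 × 100 = 66.7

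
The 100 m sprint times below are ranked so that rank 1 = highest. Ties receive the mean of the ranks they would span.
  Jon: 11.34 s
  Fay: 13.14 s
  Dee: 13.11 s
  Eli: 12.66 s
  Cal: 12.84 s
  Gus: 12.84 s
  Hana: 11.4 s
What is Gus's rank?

3.5

Sorted (descending): 13.14, 13.11, 12.84, 12.84, 12.66, 11.4, 11.34
The 2 values of 12.84 occupy positions 3–4 → average rank (3+4)/2 = 3.5.
Gus has value 12.84 s → rank 3.5.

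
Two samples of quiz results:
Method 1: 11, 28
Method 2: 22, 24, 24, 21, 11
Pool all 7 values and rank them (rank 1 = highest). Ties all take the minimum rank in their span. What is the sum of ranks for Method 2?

Sorted (descending): 28, 24, 24, 22, 21, 11, 11
The 2 values of 24 occupy positions 2–3 → each gets rank 2.
The 2 values of 11 occupy positions 6–7 → each gets rank 6.
Method 2 values → pooled ranks: 22→4, 24→2, 24→2, 21→5, 11→6
Rank sum = 4 + 2 + 2 + 5 + 6 = 19

19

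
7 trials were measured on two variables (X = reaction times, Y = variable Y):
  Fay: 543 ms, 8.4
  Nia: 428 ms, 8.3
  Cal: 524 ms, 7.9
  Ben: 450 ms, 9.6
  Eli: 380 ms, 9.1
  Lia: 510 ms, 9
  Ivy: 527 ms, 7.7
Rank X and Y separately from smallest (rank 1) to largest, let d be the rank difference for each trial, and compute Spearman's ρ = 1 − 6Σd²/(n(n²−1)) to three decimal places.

Ranks of variable 1: 7, 2, 5, 3, 1, 4, 6
Ranks of variable 2: 4, 3, 2, 7, 6, 5, 1
d = r₁ − r₂: 3, -1, 3, -4, -5, -1, 5
d²: 9, 1, 9, 16, 25, 1, 25; Σd² = 86
ρ = 1 − 6·86/(7·48) = 1 − 516/336 = -0.536

-0.536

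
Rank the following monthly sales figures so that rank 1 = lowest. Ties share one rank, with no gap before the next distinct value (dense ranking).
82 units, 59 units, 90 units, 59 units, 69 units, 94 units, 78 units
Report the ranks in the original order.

Sorted (ascending): 59, 59, 69, 78, 82, 90, 94
The 2 values of 59 share dense rank 1.
Remaining distinct values take the next consecutive integers.

4, 1, 5, 1, 2, 6, 3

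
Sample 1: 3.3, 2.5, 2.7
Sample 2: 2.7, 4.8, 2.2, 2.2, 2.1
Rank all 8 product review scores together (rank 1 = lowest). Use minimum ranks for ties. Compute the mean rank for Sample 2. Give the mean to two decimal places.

3.60

Sorted (ascending): 2.1, 2.2, 2.2, 2.5, 2.7, 2.7, 3.3, 4.8
The 2 values of 2.2 occupy positions 2–3 → each gets rank 2.
The 2 values of 2.7 occupy positions 5–6 → each gets rank 5.
Sample 2 values → pooled ranks: 2.7→5, 4.8→8, 2.2→2, 2.2→2, 2.1→1
Mean rank = (5 + 8 + 2 + 2 + 1) / 5 = 3.60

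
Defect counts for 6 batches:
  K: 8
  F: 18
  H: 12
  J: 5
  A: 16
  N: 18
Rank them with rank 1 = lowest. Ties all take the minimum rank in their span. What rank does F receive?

5

Sorted (ascending): 5, 8, 12, 16, 18, 18
The 2 values of 18 occupy positions 5–6 → each gets rank 5.
F has value 18 → rank 5.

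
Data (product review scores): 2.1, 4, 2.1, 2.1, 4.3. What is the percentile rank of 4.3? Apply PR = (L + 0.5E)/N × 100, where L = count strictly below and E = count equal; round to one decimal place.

90.0

N = 5.
Strictly below 4.3: 4. Equal to 4.3: 1.
PR = (4 + 0.5·1)/5 × 100 = 90.0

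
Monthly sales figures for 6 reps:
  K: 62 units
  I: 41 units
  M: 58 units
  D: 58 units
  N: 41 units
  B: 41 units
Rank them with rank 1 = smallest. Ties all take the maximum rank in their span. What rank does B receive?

Sorted (ascending): 41, 41, 41, 58, 58, 62
The 3 values of 41 occupy positions 1–3 → each gets rank 3.
The 2 values of 58 occupy positions 4–5 → each gets rank 5.
B has value 41 units → rank 3.

3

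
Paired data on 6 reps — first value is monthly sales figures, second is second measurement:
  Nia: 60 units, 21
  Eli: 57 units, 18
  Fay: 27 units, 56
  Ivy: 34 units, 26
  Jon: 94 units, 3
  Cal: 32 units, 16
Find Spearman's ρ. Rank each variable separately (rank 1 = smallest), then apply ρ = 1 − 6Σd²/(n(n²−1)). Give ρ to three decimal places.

Ranks of variable 1: 5, 4, 1, 3, 6, 2
Ranks of variable 2: 4, 3, 6, 5, 1, 2
d = r₁ − r₂: 1, 1, -5, -2, 5, 0
d²: 1, 1, 25, 4, 25, 0; Σd² = 56
ρ = 1 − 6·56/(6·35) = 1 − 336/210 = -0.600

-0.600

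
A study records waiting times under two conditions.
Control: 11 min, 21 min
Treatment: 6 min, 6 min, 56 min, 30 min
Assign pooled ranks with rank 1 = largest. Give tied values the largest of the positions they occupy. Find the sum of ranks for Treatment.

15

Sorted (descending): 56, 30, 21, 11, 6, 6
The 2 values of 6 occupy positions 5–6 → each gets rank 6.
Treatment values → pooled ranks: 6→6, 6→6, 56→1, 30→2
Rank sum = 6 + 6 + 1 + 2 = 15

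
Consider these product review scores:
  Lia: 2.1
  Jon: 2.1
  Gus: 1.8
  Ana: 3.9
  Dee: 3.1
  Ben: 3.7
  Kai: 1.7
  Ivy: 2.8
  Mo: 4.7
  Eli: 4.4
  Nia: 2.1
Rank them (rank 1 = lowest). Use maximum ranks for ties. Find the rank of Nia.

5

Sorted (ascending): 1.7, 1.8, 2.1, 2.1, 2.1, 2.8, 3.1, 3.7, 3.9, 4.4, 4.7
The 3 values of 2.1 occupy positions 3–5 → each gets rank 5.
Nia has value 2.1 → rank 5.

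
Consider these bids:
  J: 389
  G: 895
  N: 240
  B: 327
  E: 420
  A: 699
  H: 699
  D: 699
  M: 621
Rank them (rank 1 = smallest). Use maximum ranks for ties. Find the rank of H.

Sorted (ascending): 240, 327, 389, 420, 621, 699, 699, 699, 895
The 3 values of 699 occupy positions 6–8 → each gets rank 8.
H has value 699 → rank 8.

8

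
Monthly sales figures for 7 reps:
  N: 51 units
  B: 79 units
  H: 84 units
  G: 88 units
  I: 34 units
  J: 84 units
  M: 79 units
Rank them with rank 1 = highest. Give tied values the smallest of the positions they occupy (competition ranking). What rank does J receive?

2

Sorted (descending): 88, 84, 84, 79, 79, 51, 34
The 2 values of 84 occupy positions 2–3 → each gets rank 2.
The 2 values of 79 occupy positions 4–5 → each gets rank 4.
J has value 84 units → rank 2.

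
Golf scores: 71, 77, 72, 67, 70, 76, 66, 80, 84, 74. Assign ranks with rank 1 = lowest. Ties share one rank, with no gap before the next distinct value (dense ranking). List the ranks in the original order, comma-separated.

Sorted (ascending): 66, 67, 70, 71, 72, 74, 76, 77, 80, 84
No ties — each value takes its position as its rank.

4, 8, 5, 2, 3, 7, 1, 9, 10, 6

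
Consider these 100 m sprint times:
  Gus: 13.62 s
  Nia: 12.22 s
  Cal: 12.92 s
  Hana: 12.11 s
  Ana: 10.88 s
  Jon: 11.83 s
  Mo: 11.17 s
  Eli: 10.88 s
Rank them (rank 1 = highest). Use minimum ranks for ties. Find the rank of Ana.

7

Sorted (descending): 13.62, 12.92, 12.22, 12.11, 11.83, 11.17, 10.88, 10.88
The 2 values of 10.88 occupy positions 7–8 → each gets rank 7.
Ana has value 10.88 s → rank 7.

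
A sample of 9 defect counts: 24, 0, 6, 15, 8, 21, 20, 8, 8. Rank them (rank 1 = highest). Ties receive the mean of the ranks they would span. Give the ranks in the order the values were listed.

1, 9, 8, 4, 6, 2, 3, 6, 6

Sorted (descending): 24, 21, 20, 15, 8, 8, 8, 6, 0
The 3 values of 8 occupy positions 5–7 → average rank 6.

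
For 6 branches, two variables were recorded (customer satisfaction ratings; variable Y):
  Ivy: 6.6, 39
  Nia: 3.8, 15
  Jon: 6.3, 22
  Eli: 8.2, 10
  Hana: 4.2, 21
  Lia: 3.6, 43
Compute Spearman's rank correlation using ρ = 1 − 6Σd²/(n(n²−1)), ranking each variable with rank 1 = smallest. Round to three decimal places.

-0.429

Ranks of variable 1: 5, 2, 4, 6, 3, 1
Ranks of variable 2: 5, 2, 4, 1, 3, 6
d = r₁ − r₂: 0, 0, 0, 5, 0, -5
d²: 0, 0, 0, 25, 0, 25; Σd² = 50
ρ = 1 − 6·50/(6·35) = 1 − 300/210 = -0.429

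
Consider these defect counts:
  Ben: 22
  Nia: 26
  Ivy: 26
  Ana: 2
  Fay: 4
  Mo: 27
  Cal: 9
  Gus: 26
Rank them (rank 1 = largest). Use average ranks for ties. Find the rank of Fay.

7

Sorted (descending): 27, 26, 26, 26, 22, 9, 4, 2
The 3 values of 26 occupy positions 2–4 → average rank 3.
Fay has value 4 → rank 7.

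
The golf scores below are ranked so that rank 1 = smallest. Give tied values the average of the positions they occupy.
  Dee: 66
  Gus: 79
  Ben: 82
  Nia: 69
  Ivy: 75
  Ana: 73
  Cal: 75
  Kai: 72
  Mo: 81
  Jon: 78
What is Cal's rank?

Sorted (ascending): 66, 69, 72, 73, 75, 75, 78, 79, 81, 82
The 2 values of 75 occupy positions 5–6 → average rank (5+6)/2 = 5.5.
Cal has value 75 → rank 5.5.

5.5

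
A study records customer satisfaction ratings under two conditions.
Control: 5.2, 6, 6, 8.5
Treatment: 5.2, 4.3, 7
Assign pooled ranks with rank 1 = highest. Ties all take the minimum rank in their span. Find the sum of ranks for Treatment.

Sorted (descending): 8.5, 7, 6, 6, 5.2, 5.2, 4.3
The 2 values of 6 occupy positions 3–4 → each gets rank 3.
The 2 values of 5.2 occupy positions 5–6 → each gets rank 5.
Treatment values → pooled ranks: 5.2→5, 4.3→7, 7→2
Rank sum = 5 + 7 + 2 = 14

14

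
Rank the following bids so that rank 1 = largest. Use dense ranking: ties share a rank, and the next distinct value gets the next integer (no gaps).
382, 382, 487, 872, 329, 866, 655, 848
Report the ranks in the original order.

6, 6, 5, 1, 7, 2, 4, 3

Sorted (descending): 872, 866, 848, 655, 487, 382, 382, 329
The 2 values of 382 share dense rank 6.
Remaining distinct values take the next consecutive integers.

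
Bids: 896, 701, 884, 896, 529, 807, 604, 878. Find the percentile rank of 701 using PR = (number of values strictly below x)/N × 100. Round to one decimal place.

25.0

N = 8.
Strictly below 701: 2. Equal to 701: 1.
PR = 2/8 × 100 = 25.0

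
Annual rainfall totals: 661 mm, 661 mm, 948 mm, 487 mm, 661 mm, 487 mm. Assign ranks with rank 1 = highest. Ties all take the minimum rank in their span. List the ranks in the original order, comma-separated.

2, 2, 1, 5, 2, 5

Sorted (descending): 948, 661, 661, 661, 487, 487
The 3 values of 661 occupy positions 2–4 → each gets rank 2.
The 2 values of 487 occupy positions 5–6 → each gets rank 5.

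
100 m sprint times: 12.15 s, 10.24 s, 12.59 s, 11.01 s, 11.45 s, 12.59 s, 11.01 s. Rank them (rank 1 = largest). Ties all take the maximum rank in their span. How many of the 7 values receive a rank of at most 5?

Sorted (descending): 12.59, 12.59, 12.15, 11.45, 11.01, 11.01, 10.24
The 2 values of 12.59 occupy positions 1–2 → each gets rank 2.
The 2 values of 11.01 occupy positions 5–6 → each gets rank 6.
Ranks ≤ 5: {2, 2, 3, 4} → 4 values.

4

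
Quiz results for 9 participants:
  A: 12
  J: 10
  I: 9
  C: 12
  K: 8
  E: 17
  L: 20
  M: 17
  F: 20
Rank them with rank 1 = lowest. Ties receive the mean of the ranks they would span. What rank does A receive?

Sorted (ascending): 8, 9, 10, 12, 12, 17, 17, 20, 20
The 2 values of 12 occupy positions 4–5 → average rank (4+5)/2 = 4.5.
The 2 values of 17 occupy positions 6–7 → average rank (6+7)/2 = 6.5.
The 2 values of 20 occupy positions 8–9 → average rank (8+9)/2 = 8.5.
A has value 12 → rank 4.5.

4.5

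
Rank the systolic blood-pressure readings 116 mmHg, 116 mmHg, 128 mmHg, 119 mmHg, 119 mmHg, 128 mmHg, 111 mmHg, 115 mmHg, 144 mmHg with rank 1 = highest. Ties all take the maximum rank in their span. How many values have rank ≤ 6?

5

Sorted (descending): 144, 128, 128, 119, 119, 116, 116, 115, 111
The 2 values of 128 occupy positions 2–3 → each gets rank 3.
The 2 values of 119 occupy positions 4–5 → each gets rank 5.
The 2 values of 116 occupy positions 6–7 → each gets rank 7.
Ranks ≤ 6: {1, 3, 3, 5, 5} → 5 values.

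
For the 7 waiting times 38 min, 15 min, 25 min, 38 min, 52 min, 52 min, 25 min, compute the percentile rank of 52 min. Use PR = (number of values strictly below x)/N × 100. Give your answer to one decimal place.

71.4

N = 7.
Strictly below 52: 5. Equal to 52: 2.
PR = 5/7 × 100 = 71.4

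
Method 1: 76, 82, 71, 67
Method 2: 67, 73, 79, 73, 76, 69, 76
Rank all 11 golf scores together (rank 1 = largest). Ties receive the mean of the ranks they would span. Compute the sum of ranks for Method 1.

Sorted (descending): 82, 79, 76, 76, 76, 73, 73, 71, 69, 67, 67
The 3 values of 76 occupy positions 3–5 → average rank 4.
The 2 values of 73 occupy positions 6–7 → average rank (6+7)/2 = 6.5.
The 2 values of 67 occupy positions 10–11 → average rank (10+11)/2 = 10.5.
Method 1 values → pooled ranks: 76→4, 82→1, 71→8, 67→10.5
Rank sum = 4 + 1 + 8 + 10.5 = 23.5

23.5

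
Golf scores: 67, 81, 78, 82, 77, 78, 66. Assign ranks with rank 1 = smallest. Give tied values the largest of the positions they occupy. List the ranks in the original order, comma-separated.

2, 6, 5, 7, 3, 5, 1

Sorted (ascending): 66, 67, 77, 78, 78, 81, 82
The 2 values of 78 occupy positions 4–5 → each gets rank 5.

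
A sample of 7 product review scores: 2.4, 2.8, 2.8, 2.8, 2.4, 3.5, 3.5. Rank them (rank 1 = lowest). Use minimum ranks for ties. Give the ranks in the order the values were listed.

Sorted (ascending): 2.4, 2.4, 2.8, 2.8, 2.8, 3.5, 3.5
The 2 values of 2.4 occupy positions 1–2 → each gets rank 1.
The 3 values of 2.8 occupy positions 3–5 → each gets rank 3.
The 2 values of 3.5 occupy positions 6–7 → each gets rank 6.

1, 3, 3, 3, 1, 6, 6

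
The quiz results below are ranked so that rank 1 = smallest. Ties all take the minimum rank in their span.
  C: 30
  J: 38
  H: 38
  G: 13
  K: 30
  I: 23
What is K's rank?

Sorted (ascending): 13, 23, 30, 30, 38, 38
The 2 values of 30 occupy positions 3–4 → each gets rank 3.
The 2 values of 38 occupy positions 5–6 → each gets rank 5.
K has value 30 → rank 3.

3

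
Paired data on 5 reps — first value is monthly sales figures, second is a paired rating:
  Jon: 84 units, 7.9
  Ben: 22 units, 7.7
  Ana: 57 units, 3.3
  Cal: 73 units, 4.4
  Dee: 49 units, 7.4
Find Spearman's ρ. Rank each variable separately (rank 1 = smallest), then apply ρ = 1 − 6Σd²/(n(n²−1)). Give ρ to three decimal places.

Ranks of variable 1: 5, 1, 3, 4, 2
Ranks of variable 2: 5, 4, 1, 2, 3
d = r₁ − r₂: 0, -3, 2, 2, -1
d²: 0, 9, 4, 4, 1; Σd² = 18
ρ = 1 − 6·18/(5·24) = 1 − 108/120 = 0.100

0.100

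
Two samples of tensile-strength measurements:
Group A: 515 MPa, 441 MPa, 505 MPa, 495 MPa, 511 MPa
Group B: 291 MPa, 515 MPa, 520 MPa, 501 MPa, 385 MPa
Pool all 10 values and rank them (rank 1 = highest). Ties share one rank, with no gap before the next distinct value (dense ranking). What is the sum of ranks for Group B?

25

Sorted (descending): 520, 515, 515, 511, 505, 501, 495, 441, 385, 291
The 2 values of 515 share dense rank 2.
Remaining distinct values take the next consecutive integers.
Group B values → pooled ranks: 291→9, 515→2, 520→1, 501→5, 385→8
Rank sum = 9 + 2 + 1 + 5 + 8 = 25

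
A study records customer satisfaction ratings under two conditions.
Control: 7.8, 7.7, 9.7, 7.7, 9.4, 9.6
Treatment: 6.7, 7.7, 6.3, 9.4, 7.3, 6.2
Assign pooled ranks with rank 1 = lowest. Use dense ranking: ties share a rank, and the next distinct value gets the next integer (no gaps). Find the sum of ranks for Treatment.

Sorted (ascending): 6.2, 6.3, 6.7, 7.3, 7.7, 7.7, 7.7, 7.8, 9.4, 9.4, 9.6, 9.7
The 3 values of 7.7 share dense rank 5.
The 2 values of 9.4 share dense rank 7.
Remaining distinct values take the next consecutive integers.
Treatment values → pooled ranks: 6.7→3, 7.7→5, 6.3→2, 9.4→7, 7.3→4, 6.2→1
Rank sum = 3 + 5 + 2 + 7 + 4 + 1 = 22

22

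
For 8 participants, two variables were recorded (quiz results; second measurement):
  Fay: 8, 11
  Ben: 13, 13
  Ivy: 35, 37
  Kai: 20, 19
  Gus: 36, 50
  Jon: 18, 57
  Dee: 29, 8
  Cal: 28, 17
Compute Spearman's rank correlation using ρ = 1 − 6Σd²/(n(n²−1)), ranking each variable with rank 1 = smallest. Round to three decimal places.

Ranks of variable 1: 1, 2, 7, 4, 8, 3, 6, 5
Ranks of variable 2: 2, 3, 6, 5, 7, 8, 1, 4
d = r₁ − r₂: -1, -1, 1, -1, 1, -5, 5, 1
d²: 1, 1, 1, 1, 1, 25, 25, 1; Σd² = 56
ρ = 1 − 6·56/(8·63) = 1 − 336/504 = 0.333

0.333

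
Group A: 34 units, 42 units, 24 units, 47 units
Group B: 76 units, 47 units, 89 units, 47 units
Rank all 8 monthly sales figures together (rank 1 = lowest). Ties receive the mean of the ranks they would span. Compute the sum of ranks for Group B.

Sorted (ascending): 24, 34, 42, 47, 47, 47, 76, 89
The 3 values of 47 occupy positions 4–6 → average rank 5.
Group B values → pooled ranks: 76→7, 47→5, 89→8, 47→5
Rank sum = 7 + 5 + 8 + 5 = 25

25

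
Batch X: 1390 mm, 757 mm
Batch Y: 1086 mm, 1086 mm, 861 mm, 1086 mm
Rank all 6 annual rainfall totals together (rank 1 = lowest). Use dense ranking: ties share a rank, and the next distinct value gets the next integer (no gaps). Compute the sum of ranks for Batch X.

Sorted (ascending): 757, 861, 1086, 1086, 1086, 1390
The 3 values of 1086 share dense rank 3.
Remaining distinct values take the next consecutive integers.
Batch X values → pooled ranks: 1390→4, 757→1
Rank sum = 4 + 1 = 5

5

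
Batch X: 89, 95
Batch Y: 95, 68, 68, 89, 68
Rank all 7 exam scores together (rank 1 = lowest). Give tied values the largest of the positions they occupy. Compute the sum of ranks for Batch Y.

21

Sorted (ascending): 68, 68, 68, 89, 89, 95, 95
The 3 values of 68 occupy positions 1–3 → each gets rank 3.
The 2 values of 89 occupy positions 4–5 → each gets rank 5.
The 2 values of 95 occupy positions 6–7 → each gets rank 7.
Batch Y values → pooled ranks: 95→7, 68→3, 68→3, 89→5, 68→3
Rank sum = 7 + 3 + 3 + 5 + 3 = 21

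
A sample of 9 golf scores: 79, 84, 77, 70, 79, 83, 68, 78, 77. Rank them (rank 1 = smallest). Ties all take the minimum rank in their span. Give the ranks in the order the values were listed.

Sorted (ascending): 68, 70, 77, 77, 78, 79, 79, 83, 84
The 2 values of 77 occupy positions 3–4 → each gets rank 3.
The 2 values of 79 occupy positions 6–7 → each gets rank 6.

6, 9, 3, 2, 6, 8, 1, 5, 3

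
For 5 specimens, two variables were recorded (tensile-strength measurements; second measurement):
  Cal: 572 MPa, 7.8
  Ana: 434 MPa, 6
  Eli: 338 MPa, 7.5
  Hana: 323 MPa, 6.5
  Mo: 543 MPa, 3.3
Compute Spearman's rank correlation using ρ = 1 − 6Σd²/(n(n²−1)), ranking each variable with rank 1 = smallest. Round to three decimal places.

0.100

Ranks of variable 1: 5, 3, 2, 1, 4
Ranks of variable 2: 5, 2, 4, 3, 1
d = r₁ − r₂: 0, 1, -2, -2, 3
d²: 0, 1, 4, 4, 9; Σd² = 18
ρ = 1 − 6·18/(5·24) = 1 − 108/120 = 0.100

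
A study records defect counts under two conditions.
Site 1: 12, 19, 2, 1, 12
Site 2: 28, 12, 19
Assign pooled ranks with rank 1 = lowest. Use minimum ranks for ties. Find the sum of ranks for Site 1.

15

Sorted (ascending): 1, 2, 12, 12, 12, 19, 19, 28
The 3 values of 12 occupy positions 3–5 → each gets rank 3.
The 2 values of 19 occupy positions 6–7 → each gets rank 6.
Site 1 values → pooled ranks: 12→3, 19→6, 2→2, 1→1, 12→3
Rank sum = 3 + 6 + 2 + 1 + 3 = 15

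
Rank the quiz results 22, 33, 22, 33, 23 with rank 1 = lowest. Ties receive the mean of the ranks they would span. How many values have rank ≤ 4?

3

Sorted (ascending): 22, 22, 23, 33, 33
The 2 values of 22 occupy positions 1–2 → average rank (1+2)/2 = 1.5.
The 2 values of 33 occupy positions 4–5 → average rank (4+5)/2 = 4.5.
Ranks ≤ 4: {1.5, 1.5, 3} → 3 values.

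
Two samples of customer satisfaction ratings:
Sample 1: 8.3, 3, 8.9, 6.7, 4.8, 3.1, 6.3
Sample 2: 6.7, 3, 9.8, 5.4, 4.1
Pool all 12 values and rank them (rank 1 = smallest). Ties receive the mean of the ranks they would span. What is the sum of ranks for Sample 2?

32

Sorted (ascending): 3, 3, 3.1, 4.1, 4.8, 5.4, 6.3, 6.7, 6.7, 8.3, 8.9, 9.8
The 2 values of 3 occupy positions 1–2 → average rank (1+2)/2 = 1.5.
The 2 values of 6.7 occupy positions 8–9 → average rank (8+9)/2 = 8.5.
Sample 2 values → pooled ranks: 6.7→8.5, 3→1.5, 9.8→12, 5.4→6, 4.1→4
Rank sum = 8.5 + 1.5 + 12 + 6 + 4 = 32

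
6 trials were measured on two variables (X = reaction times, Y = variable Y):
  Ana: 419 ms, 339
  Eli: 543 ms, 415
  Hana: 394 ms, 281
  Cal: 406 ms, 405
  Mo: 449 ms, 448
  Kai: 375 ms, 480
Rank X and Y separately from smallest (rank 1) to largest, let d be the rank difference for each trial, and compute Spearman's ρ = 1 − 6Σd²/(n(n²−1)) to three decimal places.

0.029

Ranks of variable 1: 4, 6, 2, 3, 5, 1
Ranks of variable 2: 2, 4, 1, 3, 5, 6
d = r₁ − r₂: 2, 2, 1, 0, 0, -5
d²: 4, 4, 1, 0, 0, 25; Σd² = 34
ρ = 1 − 6·34/(6·35) = 1 − 204/210 = 0.029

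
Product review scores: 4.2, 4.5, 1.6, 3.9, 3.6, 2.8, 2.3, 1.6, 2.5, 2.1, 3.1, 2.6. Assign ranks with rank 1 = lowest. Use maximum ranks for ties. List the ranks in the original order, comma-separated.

Sorted (ascending): 1.6, 1.6, 2.1, 2.3, 2.5, 2.6, 2.8, 3.1, 3.6, 3.9, 4.2, 4.5
The 2 values of 1.6 occupy positions 1–2 → each gets rank 2.

11, 12, 2, 10, 9, 7, 4, 2, 5, 3, 8, 6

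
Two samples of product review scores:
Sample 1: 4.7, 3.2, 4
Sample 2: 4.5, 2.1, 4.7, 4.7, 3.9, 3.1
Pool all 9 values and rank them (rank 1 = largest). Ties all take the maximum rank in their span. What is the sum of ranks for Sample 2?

Sorted (descending): 4.7, 4.7, 4.7, 4.5, 4, 3.9, 3.2, 3.1, 2.1
The 3 values of 4.7 occupy positions 1–3 → each gets rank 3.
Sample 2 values → pooled ranks: 4.5→4, 2.1→9, 4.7→3, 4.7→3, 3.9→6, 3.1→8
Rank sum = 4 + 9 + 3 + 3 + 6 + 8 = 33

33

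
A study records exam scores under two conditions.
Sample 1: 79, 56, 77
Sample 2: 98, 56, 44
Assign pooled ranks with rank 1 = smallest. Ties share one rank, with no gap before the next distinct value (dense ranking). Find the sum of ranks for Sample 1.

9

Sorted (ascending): 44, 56, 56, 77, 79, 98
The 2 values of 56 share dense rank 2.
Remaining distinct values take the next consecutive integers.
Sample 1 values → pooled ranks: 79→4, 56→2, 77→3
Rank sum = 4 + 2 + 3 = 9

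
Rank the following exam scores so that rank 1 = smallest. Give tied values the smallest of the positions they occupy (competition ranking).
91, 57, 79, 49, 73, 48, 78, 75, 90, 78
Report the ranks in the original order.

10, 3, 8, 2, 4, 1, 6, 5, 9, 6

Sorted (ascending): 48, 49, 57, 73, 75, 78, 78, 79, 90, 91
The 2 values of 78 occupy positions 6–7 → each gets rank 6.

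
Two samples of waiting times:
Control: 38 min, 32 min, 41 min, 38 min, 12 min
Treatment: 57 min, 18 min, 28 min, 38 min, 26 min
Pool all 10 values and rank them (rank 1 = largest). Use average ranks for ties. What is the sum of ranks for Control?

Sorted (descending): 57, 41, 38, 38, 38, 32, 28, 26, 18, 12
The 3 values of 38 occupy positions 3–5 → average rank 4.
Control values → pooled ranks: 38→4, 32→6, 41→2, 38→4, 12→10
Rank sum = 4 + 6 + 2 + 4 + 10 = 26

26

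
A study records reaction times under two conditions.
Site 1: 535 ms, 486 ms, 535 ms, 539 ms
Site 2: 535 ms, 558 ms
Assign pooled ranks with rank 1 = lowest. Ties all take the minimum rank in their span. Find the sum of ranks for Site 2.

Sorted (ascending): 486, 535, 535, 535, 539, 558
The 3 values of 535 occupy positions 2–4 → each gets rank 2.
Site 2 values → pooled ranks: 535→2, 558→6
Rank sum = 2 + 6 = 8

8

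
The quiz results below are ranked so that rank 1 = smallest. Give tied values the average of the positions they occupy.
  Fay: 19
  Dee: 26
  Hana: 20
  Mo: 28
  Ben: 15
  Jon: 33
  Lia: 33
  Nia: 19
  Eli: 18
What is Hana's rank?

5

Sorted (ascending): 15, 18, 19, 19, 20, 26, 28, 33, 33
The 2 values of 19 occupy positions 3–4 → average rank (3+4)/2 = 3.5.
The 2 values of 33 occupy positions 8–9 → average rank (8+9)/2 = 8.5.
Hana has value 20 → rank 5.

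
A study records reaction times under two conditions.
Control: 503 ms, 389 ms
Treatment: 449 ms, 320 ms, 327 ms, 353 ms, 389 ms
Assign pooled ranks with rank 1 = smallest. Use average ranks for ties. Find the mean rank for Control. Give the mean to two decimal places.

Sorted (ascending): 320, 327, 353, 389, 389, 449, 503
The 2 values of 389 occupy positions 4–5 → average rank (4+5)/2 = 4.5.
Control values → pooled ranks: 503→7, 389→4.5
Mean rank = (7 + 4.5) / 2 = 5.75

5.75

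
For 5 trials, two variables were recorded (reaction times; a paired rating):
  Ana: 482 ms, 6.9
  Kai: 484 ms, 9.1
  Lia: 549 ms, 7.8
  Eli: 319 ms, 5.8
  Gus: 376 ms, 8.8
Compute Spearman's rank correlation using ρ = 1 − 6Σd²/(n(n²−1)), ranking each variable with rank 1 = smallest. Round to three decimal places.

0.500

Ranks of variable 1: 3, 4, 5, 1, 2
Ranks of variable 2: 2, 5, 3, 1, 4
d = r₁ − r₂: 1, -1, 2, 0, -2
d²: 1, 1, 4, 0, 4; Σd² = 10
ρ = 1 − 6·10/(5·24) = 1 − 60/120 = 0.500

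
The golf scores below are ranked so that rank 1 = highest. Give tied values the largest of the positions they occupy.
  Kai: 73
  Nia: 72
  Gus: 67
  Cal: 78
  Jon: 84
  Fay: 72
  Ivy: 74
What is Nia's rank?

Sorted (descending): 84, 78, 74, 73, 72, 72, 67
The 2 values of 72 occupy positions 5–6 → each gets rank 6.
Nia has value 72 → rank 6.

6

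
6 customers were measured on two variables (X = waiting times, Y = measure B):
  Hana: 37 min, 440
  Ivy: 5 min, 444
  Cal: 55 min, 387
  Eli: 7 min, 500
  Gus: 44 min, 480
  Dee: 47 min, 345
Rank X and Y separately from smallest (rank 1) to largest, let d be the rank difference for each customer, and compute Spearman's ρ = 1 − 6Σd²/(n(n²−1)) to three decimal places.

Ranks of variable 1: 3, 1, 6, 2, 4, 5
Ranks of variable 2: 3, 4, 2, 6, 5, 1
d = r₁ − r₂: 0, -3, 4, -4, -1, 4
d²: 0, 9, 16, 16, 1, 16; Σd² = 58
ρ = 1 − 6·58/(6·35) = 1 − 348/210 = -0.657

-0.657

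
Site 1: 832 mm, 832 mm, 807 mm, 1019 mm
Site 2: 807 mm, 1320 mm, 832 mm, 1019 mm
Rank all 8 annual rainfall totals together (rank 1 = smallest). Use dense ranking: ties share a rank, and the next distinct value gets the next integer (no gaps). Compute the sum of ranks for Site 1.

Sorted (ascending): 807, 807, 832, 832, 832, 1019, 1019, 1320
The 2 values of 807 share dense rank 1.
The 3 values of 832 share dense rank 2.
The 2 values of 1019 share dense rank 3.
Remaining distinct values take the next consecutive integers.
Site 1 values → pooled ranks: 832→2, 832→2, 807→1, 1019→3
Rank sum = 2 + 2 + 1 + 3 = 8

8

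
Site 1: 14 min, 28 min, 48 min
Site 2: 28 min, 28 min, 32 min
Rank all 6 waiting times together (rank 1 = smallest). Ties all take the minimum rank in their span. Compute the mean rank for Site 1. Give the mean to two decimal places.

Sorted (ascending): 14, 28, 28, 28, 32, 48
The 3 values of 28 occupy positions 2–4 → each gets rank 2.
Site 1 values → pooled ranks: 14→1, 28→2, 48→6
Mean rank = (1 + 2 + 6) / 3 = 3.00

3.00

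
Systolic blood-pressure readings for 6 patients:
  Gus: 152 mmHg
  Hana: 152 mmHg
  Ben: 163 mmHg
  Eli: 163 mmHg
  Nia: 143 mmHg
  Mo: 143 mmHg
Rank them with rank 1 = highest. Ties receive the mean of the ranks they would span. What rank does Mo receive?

5.5

Sorted (descending): 163, 163, 152, 152, 143, 143
The 2 values of 163 occupy positions 1–2 → average rank (1+2)/2 = 1.5.
The 2 values of 152 occupy positions 3–4 → average rank (3+4)/2 = 3.5.
The 2 values of 143 occupy positions 5–6 → average rank (5+6)/2 = 5.5.
Mo has value 143 mmHg → rank 5.5.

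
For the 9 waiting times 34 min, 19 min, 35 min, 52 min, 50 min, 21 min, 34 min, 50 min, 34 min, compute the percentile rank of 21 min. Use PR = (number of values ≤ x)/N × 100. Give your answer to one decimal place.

N = 9.
Strictly below 21: 1. Equal to 21: 1.
PR = 2/9 × 100 = 22.2

22.2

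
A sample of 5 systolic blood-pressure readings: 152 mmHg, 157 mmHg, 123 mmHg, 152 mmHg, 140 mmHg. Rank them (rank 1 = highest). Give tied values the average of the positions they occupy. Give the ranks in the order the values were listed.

Sorted (descending): 157, 152, 152, 140, 123
The 2 values of 152 occupy positions 2–3 → average rank (2+3)/2 = 2.5.

2.5, 1, 5, 2.5, 4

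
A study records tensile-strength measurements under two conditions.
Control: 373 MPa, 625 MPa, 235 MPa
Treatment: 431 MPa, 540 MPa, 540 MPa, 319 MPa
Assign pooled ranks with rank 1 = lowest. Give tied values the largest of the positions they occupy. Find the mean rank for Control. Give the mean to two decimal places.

3.67

Sorted (ascending): 235, 319, 373, 431, 540, 540, 625
The 2 values of 540 occupy positions 5–6 → each gets rank 6.
Control values → pooled ranks: 373→3, 625→7, 235→1
Mean rank = (3 + 7 + 1) / 3 = 3.67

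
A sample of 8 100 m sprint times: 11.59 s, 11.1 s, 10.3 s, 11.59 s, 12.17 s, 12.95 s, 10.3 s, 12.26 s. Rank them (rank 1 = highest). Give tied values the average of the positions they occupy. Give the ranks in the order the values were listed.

Sorted (descending): 12.95, 12.26, 12.17, 11.59, 11.59, 11.1, 10.3, 10.3
The 2 values of 11.59 occupy positions 4–5 → average rank (4+5)/2 = 4.5.
The 2 values of 10.3 occupy positions 7–8 → average rank (7+8)/2 = 7.5.

4.5, 6, 7.5, 4.5, 3, 1, 7.5, 2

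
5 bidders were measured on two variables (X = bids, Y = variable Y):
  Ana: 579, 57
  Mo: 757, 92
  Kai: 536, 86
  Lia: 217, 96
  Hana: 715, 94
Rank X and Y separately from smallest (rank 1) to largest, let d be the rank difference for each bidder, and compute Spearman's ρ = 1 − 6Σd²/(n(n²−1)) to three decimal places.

-0.200

Ranks of variable 1: 3, 5, 2, 1, 4
Ranks of variable 2: 1, 3, 2, 5, 4
d = r₁ − r₂: 2, 2, 0, -4, 0
d²: 4, 4, 0, 16, 0; Σd² = 24
ρ = 1 − 6·24/(5·24) = 1 − 144/120 = -0.200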